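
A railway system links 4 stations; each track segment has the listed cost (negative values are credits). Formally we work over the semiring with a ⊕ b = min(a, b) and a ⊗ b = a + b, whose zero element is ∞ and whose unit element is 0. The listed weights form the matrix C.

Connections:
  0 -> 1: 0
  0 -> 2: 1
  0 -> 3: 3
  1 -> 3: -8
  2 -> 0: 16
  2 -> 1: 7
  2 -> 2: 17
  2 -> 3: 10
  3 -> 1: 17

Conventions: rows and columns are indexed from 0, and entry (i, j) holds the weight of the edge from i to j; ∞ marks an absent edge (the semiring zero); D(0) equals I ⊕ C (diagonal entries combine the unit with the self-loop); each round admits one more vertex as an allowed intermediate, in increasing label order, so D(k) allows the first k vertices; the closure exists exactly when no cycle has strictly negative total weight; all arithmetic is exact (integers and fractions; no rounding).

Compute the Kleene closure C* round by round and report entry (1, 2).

D(0):
  [0, 0, 1, 3]
  [∞, 0, ∞, -8]
  [16, 7, 0, 10]
  [∞, 17, ∞, 0]
D(1):
  [0, 0, 1, 3]
  [∞, 0, ∞, -8]
  [16, 7, 0, 10]
  [∞, 17, ∞, 0]
D(2):
  [0, 0, 1, -8]
  [∞, 0, ∞, -8]
  [16, 7, 0, -1]
  [∞, 17, ∞, 0]
D(3):
  [0, 0, 1, -8]
  [∞, 0, ∞, -8]
  [16, 7, 0, -1]
  [∞, 17, ∞, 0]
D(4):
  [0, 0, 1, -8]
  [∞, 0, ∞, -8]
  [16, 7, 0, -1]
  [∞, 17, ∞, 0]
Answer: C*[1][2] = ∞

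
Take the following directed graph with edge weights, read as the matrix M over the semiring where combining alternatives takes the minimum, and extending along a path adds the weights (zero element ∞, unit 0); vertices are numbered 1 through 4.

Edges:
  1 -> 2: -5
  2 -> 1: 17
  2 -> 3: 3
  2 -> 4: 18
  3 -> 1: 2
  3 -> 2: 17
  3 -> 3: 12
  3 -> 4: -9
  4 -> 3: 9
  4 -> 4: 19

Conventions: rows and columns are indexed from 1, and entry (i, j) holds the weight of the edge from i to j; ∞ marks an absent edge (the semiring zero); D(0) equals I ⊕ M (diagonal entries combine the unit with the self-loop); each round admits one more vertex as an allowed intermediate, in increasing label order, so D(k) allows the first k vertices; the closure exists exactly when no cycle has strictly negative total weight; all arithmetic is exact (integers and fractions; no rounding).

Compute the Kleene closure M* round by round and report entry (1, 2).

D(0):
  [0, -5, ∞, ∞]
  [17, 0, 3, 18]
  [2, 17, 0, -9]
  [∞, ∞, 9, 0]
D(1):
  [0, -5, ∞, ∞]
  [17, 0, 3, 18]
  [2, -3, 0, -9]
  [∞, ∞, 9, 0]
D(2):
  [0, -5, -2, 13]
  [17, 0, 3, 18]
  [2, -3, 0, -9]
  [∞, ∞, 9, 0]
D(3):
  [0, -5, -2, -11]
  [5, 0, 3, -6]
  [2, -3, 0, -9]
  [11, 6, 9, 0]
D(4):
  [0, -5, -2, -11]
  [5, 0, 3, -6]
  [2, -3, 0, -9]
  [11, 6, 9, 0]
Answer: M*[1][2] = -5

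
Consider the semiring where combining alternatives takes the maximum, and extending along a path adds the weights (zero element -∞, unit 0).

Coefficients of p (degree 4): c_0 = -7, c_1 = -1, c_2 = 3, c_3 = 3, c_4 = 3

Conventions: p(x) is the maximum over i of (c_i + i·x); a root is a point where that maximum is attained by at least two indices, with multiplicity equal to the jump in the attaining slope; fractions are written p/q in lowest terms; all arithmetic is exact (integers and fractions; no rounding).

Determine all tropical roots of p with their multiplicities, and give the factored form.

hull edge (i=0, c=-7) to (i=1, c=-1): slope 6, span 1
hull edge (i=1, c=-1) to (i=2, c=3): slope 4, span 1
hull edge (i=2, c=3) to (i=4, c=3): slope 0, span 2
Factored form: p(x) = 3 ⊗ (x ⊕ (-6)) ⊗ (x ⊕ (-4)) ⊗ (x ⊕ 0) ⊗ (x ⊕ 0)
Answer: roots = -6 (mult 1), -4 (mult 1), 0 (mult 2)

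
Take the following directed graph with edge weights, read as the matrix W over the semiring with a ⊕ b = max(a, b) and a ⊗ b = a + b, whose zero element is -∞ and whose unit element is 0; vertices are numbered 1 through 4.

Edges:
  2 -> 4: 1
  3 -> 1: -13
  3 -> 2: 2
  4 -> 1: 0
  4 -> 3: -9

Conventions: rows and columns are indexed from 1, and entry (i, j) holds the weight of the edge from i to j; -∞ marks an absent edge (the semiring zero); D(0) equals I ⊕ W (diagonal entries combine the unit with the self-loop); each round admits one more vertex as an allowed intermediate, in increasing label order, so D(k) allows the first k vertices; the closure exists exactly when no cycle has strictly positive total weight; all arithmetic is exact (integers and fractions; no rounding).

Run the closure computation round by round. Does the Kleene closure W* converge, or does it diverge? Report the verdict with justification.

D(0):
  [0, -∞, -∞, -∞]
  [-∞, 0, -∞, 1]
  [-13, 2, 0, -∞]
  [0, -∞, -9, 0]
D(1):
  [0, -∞, -∞, -∞]
  [-∞, 0, -∞, 1]
  [-13, 2, 0, -∞]
  [0, -∞, -9, 0]
D(2):
  [0, -∞, -∞, -∞]
  [-∞, 0, -∞, 1]
  [-13, 2, 0, 3]
  [0, -∞, -9, 0]
D(3):
  [0, -∞, -∞, -∞]
  [-∞, 0, -∞, 1]
  [-13, 2, 0, 3]
  [0, -7, -9, 0]
D(4):
  [0, -∞, -∞, -∞]
  [1, 0, -8, 1]
  [3, 2, 0, 3]
  [0, -7, -9, 0]
Key observation: every diagonal entry stays at the unit through all rounds, so no improving cycle exists.
Answer: CONVERGES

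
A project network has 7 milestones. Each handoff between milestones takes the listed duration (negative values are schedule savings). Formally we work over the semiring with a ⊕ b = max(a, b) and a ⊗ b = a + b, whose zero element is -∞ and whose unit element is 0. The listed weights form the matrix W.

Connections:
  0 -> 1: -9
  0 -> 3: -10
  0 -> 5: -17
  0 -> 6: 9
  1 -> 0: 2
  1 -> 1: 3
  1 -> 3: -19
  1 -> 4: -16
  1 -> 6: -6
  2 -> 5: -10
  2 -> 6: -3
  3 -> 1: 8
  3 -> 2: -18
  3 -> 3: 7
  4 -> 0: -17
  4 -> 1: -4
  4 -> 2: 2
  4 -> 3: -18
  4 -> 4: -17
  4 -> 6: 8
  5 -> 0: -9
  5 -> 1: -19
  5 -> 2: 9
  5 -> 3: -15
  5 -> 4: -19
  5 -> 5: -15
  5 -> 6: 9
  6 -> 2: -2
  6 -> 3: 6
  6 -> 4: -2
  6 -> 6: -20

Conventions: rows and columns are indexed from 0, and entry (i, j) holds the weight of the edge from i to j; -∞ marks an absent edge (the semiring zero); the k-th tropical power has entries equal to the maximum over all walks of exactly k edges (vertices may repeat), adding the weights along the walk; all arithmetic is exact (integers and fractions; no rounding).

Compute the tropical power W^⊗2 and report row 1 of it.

W^⊗2:
  [-7, -2, 7, 15, 7, -32, -8]
  [5, 6, -8, 0, -8, -15, 11]
  [-19, -29, -1, 3, -5, -25, -1]
  [10, 15, -11, 14, -8, -28, 2]
  [-2, -1, 6, 14, 6, -8, -1]
  [-17, -7, 7, 15, 7, -1, 6]
  [-19, 14, 0, 13, -19, -12, 6]
Answer: row 1 of W^⊗2 = [5, 6, -8, 0, -8, -15, 11]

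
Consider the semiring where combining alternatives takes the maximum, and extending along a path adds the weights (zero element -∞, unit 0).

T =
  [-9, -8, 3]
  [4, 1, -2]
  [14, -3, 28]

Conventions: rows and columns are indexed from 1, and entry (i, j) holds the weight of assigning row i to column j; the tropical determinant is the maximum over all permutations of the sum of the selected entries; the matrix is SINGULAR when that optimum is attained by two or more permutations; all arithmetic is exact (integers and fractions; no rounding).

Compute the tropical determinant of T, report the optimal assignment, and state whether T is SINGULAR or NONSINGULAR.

σ = (1, 2, 3): (-9) + 1 + 28 = 20
σ = (1, 3, 2): (-9) + (-2) + (-3) = -14
σ = (2, 1, 3): (-8) + 4 + 28 = 24
σ = (2, 3, 1): (-8) + (-2) + 14 = 4
σ = (3, 1, 2): 3 + 4 + (-3) = 4
σ = (3, 2, 1): 3 + 1 + 14 = 18
Optimal value attained by: σ = (2, 1, 3).
Answer: det⊕(T) = 24; verdict: NONSINGULAR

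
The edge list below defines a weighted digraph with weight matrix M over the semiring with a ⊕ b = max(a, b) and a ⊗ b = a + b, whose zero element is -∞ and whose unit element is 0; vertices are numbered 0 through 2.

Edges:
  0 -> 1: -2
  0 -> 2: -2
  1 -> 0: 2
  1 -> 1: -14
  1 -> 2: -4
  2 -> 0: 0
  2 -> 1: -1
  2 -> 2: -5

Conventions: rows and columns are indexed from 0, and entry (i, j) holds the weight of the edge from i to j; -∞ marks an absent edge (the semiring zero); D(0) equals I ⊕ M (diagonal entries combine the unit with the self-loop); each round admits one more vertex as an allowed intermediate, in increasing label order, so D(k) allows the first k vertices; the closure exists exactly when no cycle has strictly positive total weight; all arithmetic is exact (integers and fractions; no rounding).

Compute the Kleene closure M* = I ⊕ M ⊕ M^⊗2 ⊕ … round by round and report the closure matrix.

D(0):
  [0, -2, -2]
  [2, 0, -4]
  [0, -1, 0]
D(1):
  [0, -2, -2]
  [2, 0, 0]
  [0, -1, 0]
D(2):
  [0, -2, -2]
  [2, 0, 0]
  [1, -1, 0]
D(3):
  [0, -2, -2]
  [2, 0, 0]
  [1, -1, 0]
Answer: M* = [[0, -2, -2], [2, 0, 0], [1, -1, 0]]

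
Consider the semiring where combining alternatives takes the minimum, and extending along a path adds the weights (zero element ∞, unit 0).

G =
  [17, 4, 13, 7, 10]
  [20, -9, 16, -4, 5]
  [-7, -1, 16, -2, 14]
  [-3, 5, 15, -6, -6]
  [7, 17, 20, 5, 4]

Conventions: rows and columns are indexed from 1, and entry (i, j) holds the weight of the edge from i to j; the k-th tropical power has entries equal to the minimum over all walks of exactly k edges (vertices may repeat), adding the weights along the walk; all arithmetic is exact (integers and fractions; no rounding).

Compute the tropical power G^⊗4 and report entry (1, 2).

G^⊗2:
  [4, -5, 20, 0, 1]
  [-7, -18, 7, -13, -10]
  [-5, -10, 6, -8, -8]
  [-9, -4, 9, -12, -12]
  [2, 8, 20, -1, -1]
G^⊗3:
  [-3, -14, 11, -9, -6]
  [-16, -27, -2, -22, -19]
  [-11, -19, 6, -14, -14]
  [-15, -13, 3, -18, -18]
  [-4, -1, 14, -7, -7]
G^⊗4:
  [-12, -23, 2, -18, -15]
  [-25, -36, -11, -31, -28]
  [-17, -28, -3, -23, -20]
  [-21, -22, -3, -24, -24]
  [-10, -10, 8, -13, -13]
Key observation: the optimum is the walk 1->2->2->2->2, with weight 4 + (-9) + (-9) + (-9) = -23.
Optimal value attained by: walk 1->2->2->2->2.
Answer: (G^⊗4)[1][2] = -23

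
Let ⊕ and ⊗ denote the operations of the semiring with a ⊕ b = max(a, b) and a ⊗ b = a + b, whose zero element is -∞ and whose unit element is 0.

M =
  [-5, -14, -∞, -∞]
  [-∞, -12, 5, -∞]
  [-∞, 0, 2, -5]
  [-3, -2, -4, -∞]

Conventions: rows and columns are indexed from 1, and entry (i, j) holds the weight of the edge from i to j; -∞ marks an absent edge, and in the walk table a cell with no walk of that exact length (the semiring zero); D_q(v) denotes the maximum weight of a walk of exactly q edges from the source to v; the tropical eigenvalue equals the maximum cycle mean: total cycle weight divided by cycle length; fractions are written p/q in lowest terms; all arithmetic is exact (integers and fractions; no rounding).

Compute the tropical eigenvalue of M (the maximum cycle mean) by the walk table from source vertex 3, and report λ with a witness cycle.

q=0: [-∞, -∞, 0, -∞]
q=1: [-∞, 0, 2, -5]
q=2: [-8, 2, 5, -3]
q=3: [-6, 5, 7, 0]
q=4: [-3, 7, 10, 2]
Optimal cycle mean attained by: cycle 2->3->2, total 5 + 0, length 2.
Answer: λ = 5/2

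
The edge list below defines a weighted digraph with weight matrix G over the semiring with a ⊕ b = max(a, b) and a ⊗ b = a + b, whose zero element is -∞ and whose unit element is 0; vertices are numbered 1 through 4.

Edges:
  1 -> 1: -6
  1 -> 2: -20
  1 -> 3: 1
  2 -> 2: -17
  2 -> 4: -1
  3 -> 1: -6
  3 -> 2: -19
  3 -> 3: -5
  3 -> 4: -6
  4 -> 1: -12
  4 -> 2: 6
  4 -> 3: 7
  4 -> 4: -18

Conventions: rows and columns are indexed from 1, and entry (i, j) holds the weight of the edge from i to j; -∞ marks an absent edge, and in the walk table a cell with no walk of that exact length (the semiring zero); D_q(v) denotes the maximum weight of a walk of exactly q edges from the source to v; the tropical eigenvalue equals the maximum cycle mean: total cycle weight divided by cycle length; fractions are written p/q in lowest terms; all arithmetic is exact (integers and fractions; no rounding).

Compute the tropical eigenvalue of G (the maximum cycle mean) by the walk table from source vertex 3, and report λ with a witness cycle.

q=0: [-∞, -∞, 0, -∞]
q=1: [-6, -19, -5, -6]
q=2: [-11, 0, 1, -11]
q=3: [-5, -5, -4, -1]
q=4: [-10, 5, 6, -6]
Optimal cycle mean attained by: cycle 2->4->2, total (-1) + 6, length 2.
Answer: λ = 5/2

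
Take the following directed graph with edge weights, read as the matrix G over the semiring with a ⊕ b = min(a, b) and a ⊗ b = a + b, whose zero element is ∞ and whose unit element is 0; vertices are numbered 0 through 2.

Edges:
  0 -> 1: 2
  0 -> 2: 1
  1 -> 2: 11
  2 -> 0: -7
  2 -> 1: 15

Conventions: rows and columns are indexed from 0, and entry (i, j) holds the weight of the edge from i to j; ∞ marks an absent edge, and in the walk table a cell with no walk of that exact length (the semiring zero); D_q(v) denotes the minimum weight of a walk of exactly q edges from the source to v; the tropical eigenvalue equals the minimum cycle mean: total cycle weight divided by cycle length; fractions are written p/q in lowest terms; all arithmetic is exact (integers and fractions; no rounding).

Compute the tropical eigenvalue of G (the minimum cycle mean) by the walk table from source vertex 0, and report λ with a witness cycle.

q=0: [0, ∞, ∞]
q=1: [∞, 2, 1]
q=2: [-6, 16, 13]
q=3: [6, -4, -5]
Optimal cycle mean attained by: cycle 0->2->0, total 1 + (-7), length 2.
Answer: λ = -3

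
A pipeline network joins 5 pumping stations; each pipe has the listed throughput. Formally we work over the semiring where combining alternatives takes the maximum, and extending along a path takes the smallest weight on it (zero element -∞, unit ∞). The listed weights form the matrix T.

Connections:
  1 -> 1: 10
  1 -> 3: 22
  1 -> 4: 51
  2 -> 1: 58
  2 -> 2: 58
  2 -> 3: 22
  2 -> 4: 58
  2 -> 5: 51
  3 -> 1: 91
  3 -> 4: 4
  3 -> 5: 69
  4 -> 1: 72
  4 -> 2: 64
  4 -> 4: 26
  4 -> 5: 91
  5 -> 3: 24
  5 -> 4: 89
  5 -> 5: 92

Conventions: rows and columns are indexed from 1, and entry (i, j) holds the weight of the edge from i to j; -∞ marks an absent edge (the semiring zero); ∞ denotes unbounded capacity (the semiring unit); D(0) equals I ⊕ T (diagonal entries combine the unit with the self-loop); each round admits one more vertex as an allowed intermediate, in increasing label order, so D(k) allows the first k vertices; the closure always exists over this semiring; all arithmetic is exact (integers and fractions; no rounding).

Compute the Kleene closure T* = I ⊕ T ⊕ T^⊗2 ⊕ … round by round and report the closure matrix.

D(0):
  [∞, -∞, 22, 51, -∞]
  [58, ∞, 22, 58, 51]
  [91, -∞, ∞, 4, 69]
  [72, 64, -∞, ∞, 91]
  [-∞, -∞, 24, 89, ∞]
D(1):
  [∞, -∞, 22, 51, -∞]
  [58, ∞, 22, 58, 51]
  [91, -∞, ∞, 51, 69]
  [72, 64, 22, ∞, 91]
  [-∞, -∞, 24, 89, ∞]
D(2):
  [∞, -∞, 22, 51, -∞]
  [58, ∞, 22, 58, 51]
  [91, -∞, ∞, 51, 69]
  [72, 64, 22, ∞, 91]
  [-∞, -∞, 24, 89, ∞]
D(3):
  [∞, -∞, 22, 51, 22]
  [58, ∞, 22, 58, 51]
  [91, -∞, ∞, 51, 69]
  [72, 64, 22, ∞, 91]
  [24, -∞, 24, 89, ∞]
D(4):
  [∞, 51, 22, 51, 51]
  [58, ∞, 22, 58, 58]
  [91, 51, ∞, 51, 69]
  [72, 64, 22, ∞, 91]
  [72, 64, 24, 89, ∞]
D(5):
  [∞, 51, 24, 51, 51]
  [58, ∞, 24, 58, 58]
  [91, 64, ∞, 69, 69]
  [72, 64, 24, ∞, 91]
  [72, 64, 24, 89, ∞]
Answer: T* = [[∞, 51, 24, 51, 51], [58, ∞, 24, 58, 58], [91, 64, ∞, 69, 69], [72, 64, 24, ∞, 91], [72, 64, 24, 89, ∞]]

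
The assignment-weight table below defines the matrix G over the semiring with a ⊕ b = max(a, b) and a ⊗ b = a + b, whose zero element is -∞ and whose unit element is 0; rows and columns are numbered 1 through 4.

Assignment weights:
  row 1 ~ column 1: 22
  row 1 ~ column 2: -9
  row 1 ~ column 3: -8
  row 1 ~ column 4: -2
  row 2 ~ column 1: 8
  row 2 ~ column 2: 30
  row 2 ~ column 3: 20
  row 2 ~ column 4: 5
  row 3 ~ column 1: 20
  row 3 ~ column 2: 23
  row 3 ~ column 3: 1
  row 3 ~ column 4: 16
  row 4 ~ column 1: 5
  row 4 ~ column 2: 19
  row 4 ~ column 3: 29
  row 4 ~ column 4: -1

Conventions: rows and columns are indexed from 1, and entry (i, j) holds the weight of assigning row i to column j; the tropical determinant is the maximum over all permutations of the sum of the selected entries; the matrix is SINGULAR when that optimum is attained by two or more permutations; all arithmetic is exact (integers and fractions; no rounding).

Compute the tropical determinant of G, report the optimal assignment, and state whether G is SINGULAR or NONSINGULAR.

σ = (1, 2, 3, 4): 22 + 30 + 1 + (-1) = 52
σ = (1, 2, 4, 3): 22 + 30 + 16 + 29 = 97
σ = (1, 3, 2, 4): 22 + 20 + 23 + (-1) = 64
σ = (1, 3, 4, 2): 22 + 20 + 16 + 19 = 77
σ = (1, 4, 2, 3): 22 + 5 + 23 + 29 = 79
σ = (1, 4, 3, 2): 22 + 5 + 1 + 19 = 47
σ = (2, 1, 3, 4): (-9) + 8 + 1 + (-1) = -1
σ = (2, 1, 4, 3): (-9) + 8 + 16 + 29 = 44
σ = (2, 3, 1, 4): (-9) + 20 + 20 + (-1) = 30
σ = (2, 3, 4, 1): (-9) + 20 + 16 + 5 = 32
σ = (2, 4, 1, 3): (-9) + 5 + 20 + 29 = 45
σ = (2, 4, 3, 1): (-9) + 5 + 1 + 5 = 2
σ = (3, 1, 2, 4): (-8) + 8 + 23 + (-1) = 22
σ = (3, 1, 4, 2): (-8) + 8 + 16 + 19 = 35
σ = (3, 2, 1, 4): (-8) + 30 + 20 + (-1) = 41
σ = (3, 2, 4, 1): (-8) + 30 + 16 + 5 = 43
σ = (3, 4, 1, 2): (-8) + 5 + 20 + 19 = 36
σ = (3, 4, 2, 1): (-8) + 5 + 23 + 5 = 25
σ = (4, 1, 2, 3): (-2) + 8 + 23 + 29 = 58
σ = (4, 1, 3, 2): (-2) + 8 + 1 + 19 = 26
σ = (4, 2, 1, 3): (-2) + 30 + 20 + 29 = 77
σ = (4, 2, 3, 1): (-2) + 30 + 1 + 5 = 34
σ = (4, 3, 1, 2): (-2) + 20 + 20 + 19 = 57
σ = (4, 3, 2, 1): (-2) + 20 + 23 + 5 = 46
Optimal value attained by: σ = (1, 2, 4, 3).
Answer: det⊕(G) = 97; verdict: NONSINGULAR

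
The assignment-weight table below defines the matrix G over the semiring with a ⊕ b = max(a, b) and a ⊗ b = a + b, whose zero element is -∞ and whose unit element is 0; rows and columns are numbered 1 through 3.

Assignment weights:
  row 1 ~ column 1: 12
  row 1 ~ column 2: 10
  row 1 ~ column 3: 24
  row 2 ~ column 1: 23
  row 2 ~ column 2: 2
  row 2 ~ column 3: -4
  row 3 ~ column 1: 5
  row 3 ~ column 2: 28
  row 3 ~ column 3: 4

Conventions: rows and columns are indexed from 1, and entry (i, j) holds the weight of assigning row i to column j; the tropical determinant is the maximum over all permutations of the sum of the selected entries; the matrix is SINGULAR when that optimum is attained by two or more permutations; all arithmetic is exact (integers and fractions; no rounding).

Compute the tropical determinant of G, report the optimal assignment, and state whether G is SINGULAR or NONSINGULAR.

σ = (1, 2, 3): 12 + 2 + 4 = 18
σ = (1, 3, 2): 12 + (-4) + 28 = 36
σ = (2, 1, 3): 10 + 23 + 4 = 37
σ = (2, 3, 1): 10 + (-4) + 5 = 11
σ = (3, 1, 2): 24 + 23 + 28 = 75
σ = (3, 2, 1): 24 + 2 + 5 = 31
Optimal value attained by: σ = (3, 1, 2).
Answer: det⊕(G) = 75; verdict: NONSINGULAR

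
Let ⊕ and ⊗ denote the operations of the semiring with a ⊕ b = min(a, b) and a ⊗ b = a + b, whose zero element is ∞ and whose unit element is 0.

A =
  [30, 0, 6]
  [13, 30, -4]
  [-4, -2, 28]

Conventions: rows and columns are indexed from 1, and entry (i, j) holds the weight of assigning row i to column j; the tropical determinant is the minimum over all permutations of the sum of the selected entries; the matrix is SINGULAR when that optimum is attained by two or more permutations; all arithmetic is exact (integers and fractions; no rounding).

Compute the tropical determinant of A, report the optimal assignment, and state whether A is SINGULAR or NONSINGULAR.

σ = (1, 2, 3): 30 + 30 + 28 = 88
σ = (1, 3, 2): 30 + (-4) + (-2) = 24
σ = (2, 1, 3): 0 + 13 + 28 = 41
σ = (2, 3, 1): 0 + (-4) + (-4) = -8
σ = (3, 1, 2): 6 + 13 + (-2) = 17
σ = (3, 2, 1): 6 + 30 + (-4) = 32
Optimal value attained by: σ = (2, 3, 1).
Answer: det⊕(A) = -8; verdict: NONSINGULAR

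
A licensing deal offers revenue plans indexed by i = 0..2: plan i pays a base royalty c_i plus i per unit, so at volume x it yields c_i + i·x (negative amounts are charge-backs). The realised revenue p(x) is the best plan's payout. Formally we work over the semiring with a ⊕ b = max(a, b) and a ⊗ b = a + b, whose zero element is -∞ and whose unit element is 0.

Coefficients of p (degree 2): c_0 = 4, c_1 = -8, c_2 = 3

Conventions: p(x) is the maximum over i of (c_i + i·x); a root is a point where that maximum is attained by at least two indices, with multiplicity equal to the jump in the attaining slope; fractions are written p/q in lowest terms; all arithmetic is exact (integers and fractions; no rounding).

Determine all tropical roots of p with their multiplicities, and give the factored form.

hull edge (i=0, c=4) to (i=2, c=3): slope -1/2, span 2
Factored form: p(x) = 3 ⊗ (x ⊕ 1/2) ⊗ (x ⊕ 1/2)
Answer: roots = 1/2 (mult 2)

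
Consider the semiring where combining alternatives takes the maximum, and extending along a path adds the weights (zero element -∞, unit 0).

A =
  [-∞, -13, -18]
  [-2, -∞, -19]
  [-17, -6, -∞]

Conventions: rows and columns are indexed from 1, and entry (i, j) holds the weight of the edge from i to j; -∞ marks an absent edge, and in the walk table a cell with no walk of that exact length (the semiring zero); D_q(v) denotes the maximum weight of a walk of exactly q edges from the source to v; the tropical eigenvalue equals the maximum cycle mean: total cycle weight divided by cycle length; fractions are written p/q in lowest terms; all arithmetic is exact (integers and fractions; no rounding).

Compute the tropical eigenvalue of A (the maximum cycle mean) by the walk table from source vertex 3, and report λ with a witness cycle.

q=0: [-∞, -∞, 0]
q=1: [-17, -6, -∞]
q=2: [-8, -30, -25]
q=3: [-32, -21, -26]
Optimal cycle mean attained by: cycle 1->2->1, total (-13) + (-2), length 2.
Answer: λ = -15/2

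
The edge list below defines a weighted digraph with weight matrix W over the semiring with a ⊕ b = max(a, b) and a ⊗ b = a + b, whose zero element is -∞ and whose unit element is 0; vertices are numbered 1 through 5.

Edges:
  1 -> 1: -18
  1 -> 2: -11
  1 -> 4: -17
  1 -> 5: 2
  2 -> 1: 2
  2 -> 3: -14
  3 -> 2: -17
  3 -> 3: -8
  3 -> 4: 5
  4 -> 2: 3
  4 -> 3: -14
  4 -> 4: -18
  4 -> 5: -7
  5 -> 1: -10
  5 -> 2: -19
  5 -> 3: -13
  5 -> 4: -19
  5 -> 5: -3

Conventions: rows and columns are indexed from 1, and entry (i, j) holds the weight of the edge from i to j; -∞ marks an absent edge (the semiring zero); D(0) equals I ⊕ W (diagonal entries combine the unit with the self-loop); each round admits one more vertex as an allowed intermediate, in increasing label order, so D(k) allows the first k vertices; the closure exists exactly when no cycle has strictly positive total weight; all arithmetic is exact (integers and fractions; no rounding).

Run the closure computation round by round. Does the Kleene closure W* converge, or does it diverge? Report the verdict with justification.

D(0):
  [0, -11, -∞, -17, 2]
  [2, 0, -14, -∞, -∞]
  [-∞, -17, 0, 5, -∞]
  [-∞, 3, -14, 0, -7]
  [-10, -19, -13, -19, 0]
D(1):
  [0, -11, -∞, -17, 2]
  [2, 0, -14, -15, 4]
  [-∞, -17, 0, 5, -∞]
  [-∞, 3, -14, 0, -7]
  [-10, -19, -13, -19, 0]
D(2):
  [0, -11, -25, -17, 2]
  [2, 0, -14, -15, 4]
  [-15, -17, 0, 5, -13]
  [5, 3, -11, 0, 7]
  [-10, -19, -13, -19, 0]
D(3):
  [0, -11, -25, -17, 2]
  [2, 0, -14, -9, 4]
  [-15, -17, 0, 5, -13]
  [5, 3, -11, 0, 7]
  [-10, -19, -13, -8, 0]
D(4):
  [0, -11, -25, -17, 2]
  [2, 0, -14, -9, 4]
  [10, 8, 0, 5, 12]
  [5, 3, -11, 0, 7]
  [-3, -5, -13, -8, 0]
D(5):
  [0, -3, -11, -6, 2]
  [2, 0, -9, -4, 4]
  [10, 8, 0, 5, 12]
  [5, 3, -6, 0, 7]
  [-3, -5, -13, -8, 0]
Key observation: every diagonal entry stays at the unit through all rounds, so no improving cycle exists.
Answer: CONVERGES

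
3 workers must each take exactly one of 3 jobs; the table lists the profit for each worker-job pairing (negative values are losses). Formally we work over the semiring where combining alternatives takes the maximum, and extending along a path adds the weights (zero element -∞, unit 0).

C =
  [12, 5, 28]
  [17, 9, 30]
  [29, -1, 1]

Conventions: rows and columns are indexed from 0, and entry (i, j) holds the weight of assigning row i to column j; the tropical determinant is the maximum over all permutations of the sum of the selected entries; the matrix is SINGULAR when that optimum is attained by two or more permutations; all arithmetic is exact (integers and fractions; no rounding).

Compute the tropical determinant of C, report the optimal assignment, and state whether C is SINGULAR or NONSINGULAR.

σ = (0, 1, 2): 12 + 9 + 1 = 22
σ = (0, 2, 1): 12 + 30 + (-1) = 41
σ = (1, 0, 2): 5 + 17 + 1 = 23
σ = (1, 2, 0): 5 + 30 + 29 = 64
σ = (2, 0, 1): 28 + 17 + (-1) = 44
σ = (2, 1, 0): 28 + 9 + 29 = 66
Optimal value attained by: σ = (2, 1, 0).
Answer: det⊕(C) = 66; verdict: NONSINGULAR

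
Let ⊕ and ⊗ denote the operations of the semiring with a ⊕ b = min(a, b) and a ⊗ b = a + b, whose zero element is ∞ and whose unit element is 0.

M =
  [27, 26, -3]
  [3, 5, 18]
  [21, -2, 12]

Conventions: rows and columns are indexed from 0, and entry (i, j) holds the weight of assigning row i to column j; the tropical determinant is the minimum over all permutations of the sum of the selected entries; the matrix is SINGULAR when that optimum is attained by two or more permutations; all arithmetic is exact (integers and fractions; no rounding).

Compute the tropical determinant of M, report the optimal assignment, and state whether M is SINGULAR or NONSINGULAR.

σ = (0, 1, 2): 27 + 5 + 12 = 44
σ = (0, 2, 1): 27 + 18 + (-2) = 43
σ = (1, 0, 2): 26 + 3 + 12 = 41
σ = (1, 2, 0): 26 + 18 + 21 = 65
σ = (2, 0, 1): (-3) + 3 + (-2) = -2
σ = (2, 1, 0): (-3) + 5 + 21 = 23
Optimal value attained by: σ = (2, 0, 1).
Answer: det⊕(M) = -2; verdict: NONSINGULAR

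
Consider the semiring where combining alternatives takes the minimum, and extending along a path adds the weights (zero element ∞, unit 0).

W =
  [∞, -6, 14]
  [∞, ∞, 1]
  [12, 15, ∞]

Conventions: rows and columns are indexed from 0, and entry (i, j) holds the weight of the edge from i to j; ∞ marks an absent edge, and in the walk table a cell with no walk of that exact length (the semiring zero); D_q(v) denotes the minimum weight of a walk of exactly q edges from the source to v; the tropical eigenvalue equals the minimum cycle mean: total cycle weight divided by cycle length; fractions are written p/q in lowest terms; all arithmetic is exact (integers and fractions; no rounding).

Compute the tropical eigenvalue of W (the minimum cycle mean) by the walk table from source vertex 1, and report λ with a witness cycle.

q=0: [∞, 0, ∞]
q=1: [∞, ∞, 1]
q=2: [13, 16, ∞]
q=3: [∞, 7, 17]
Optimal cycle mean attained by: cycle 0->1->2->0, total (-6) + 1 + 12, length 3.
Answer: λ = 7/3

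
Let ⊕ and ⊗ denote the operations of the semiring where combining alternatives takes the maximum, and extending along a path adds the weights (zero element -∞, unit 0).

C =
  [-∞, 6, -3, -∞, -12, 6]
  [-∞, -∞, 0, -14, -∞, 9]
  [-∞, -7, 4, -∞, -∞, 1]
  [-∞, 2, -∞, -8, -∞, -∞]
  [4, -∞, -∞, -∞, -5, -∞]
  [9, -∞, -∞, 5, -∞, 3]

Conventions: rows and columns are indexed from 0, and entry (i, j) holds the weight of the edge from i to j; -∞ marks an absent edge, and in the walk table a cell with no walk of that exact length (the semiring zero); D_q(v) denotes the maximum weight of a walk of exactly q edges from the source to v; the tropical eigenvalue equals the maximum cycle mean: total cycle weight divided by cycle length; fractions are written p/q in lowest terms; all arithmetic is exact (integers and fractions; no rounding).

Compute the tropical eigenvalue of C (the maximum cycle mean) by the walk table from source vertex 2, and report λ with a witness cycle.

q=0: [-∞, -∞, 0, -∞, -∞, -∞]
q=1: [-∞, -7, 4, -∞, -∞, 1]
q=2: [10, -3, 8, 6, -∞, 5]
q=3: [14, 16, 12, 10, -2, 16]
q=4: [25, 20, 16, 21, 2, 25]
q=5: [34, 31, 22, 30, 13, 31]
q=6: [40, 40, 31, 36, 22, 40]
Optimal cycle mean attained by: cycle 0->1->5->0, total 6 + 9 + 9, length 3.
Answer: λ = 8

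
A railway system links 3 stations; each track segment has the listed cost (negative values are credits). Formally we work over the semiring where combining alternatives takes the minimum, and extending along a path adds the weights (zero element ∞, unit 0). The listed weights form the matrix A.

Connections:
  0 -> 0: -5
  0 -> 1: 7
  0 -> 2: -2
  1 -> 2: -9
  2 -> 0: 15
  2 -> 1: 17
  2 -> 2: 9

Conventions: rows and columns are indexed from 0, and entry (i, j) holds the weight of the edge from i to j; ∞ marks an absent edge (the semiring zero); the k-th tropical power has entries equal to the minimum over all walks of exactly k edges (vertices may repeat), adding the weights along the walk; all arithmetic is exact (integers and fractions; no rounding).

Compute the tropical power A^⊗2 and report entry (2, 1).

A^⊗2:
  [-10, 2, -7]
  [6, 8, 0]
  [10, 22, 8]
Key observation: the optimum is the walk 2->0->1, with weight 15 + 7 = 22.
Optimal value attained by: walk 2->0->1.
Answer: (A^⊗2)[2][1] = 22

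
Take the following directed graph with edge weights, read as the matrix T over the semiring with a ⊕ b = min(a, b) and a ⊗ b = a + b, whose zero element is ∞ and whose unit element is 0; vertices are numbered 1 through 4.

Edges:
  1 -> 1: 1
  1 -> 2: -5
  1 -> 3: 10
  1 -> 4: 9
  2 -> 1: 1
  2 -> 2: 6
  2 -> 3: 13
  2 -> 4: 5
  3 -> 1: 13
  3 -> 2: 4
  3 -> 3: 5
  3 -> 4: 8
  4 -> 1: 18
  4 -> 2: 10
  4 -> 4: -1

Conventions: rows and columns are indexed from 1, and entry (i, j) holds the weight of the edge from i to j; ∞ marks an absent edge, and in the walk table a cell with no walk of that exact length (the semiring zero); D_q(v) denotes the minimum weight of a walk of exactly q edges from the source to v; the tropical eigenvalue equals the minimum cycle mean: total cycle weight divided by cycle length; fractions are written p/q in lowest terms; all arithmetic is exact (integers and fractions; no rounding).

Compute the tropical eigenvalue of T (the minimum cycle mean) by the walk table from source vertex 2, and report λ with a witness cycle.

q=0: [∞, 0, ∞, ∞]
q=1: [1, 6, 13, 5]
q=2: [2, -4, 11, 4]
q=3: [-3, -3, 9, 1]
q=4: [-2, -8, 7, 0]
Optimal cycle mean attained by: cycle 1->2->1, total (-5) + 1, length 2.
Answer: λ = -2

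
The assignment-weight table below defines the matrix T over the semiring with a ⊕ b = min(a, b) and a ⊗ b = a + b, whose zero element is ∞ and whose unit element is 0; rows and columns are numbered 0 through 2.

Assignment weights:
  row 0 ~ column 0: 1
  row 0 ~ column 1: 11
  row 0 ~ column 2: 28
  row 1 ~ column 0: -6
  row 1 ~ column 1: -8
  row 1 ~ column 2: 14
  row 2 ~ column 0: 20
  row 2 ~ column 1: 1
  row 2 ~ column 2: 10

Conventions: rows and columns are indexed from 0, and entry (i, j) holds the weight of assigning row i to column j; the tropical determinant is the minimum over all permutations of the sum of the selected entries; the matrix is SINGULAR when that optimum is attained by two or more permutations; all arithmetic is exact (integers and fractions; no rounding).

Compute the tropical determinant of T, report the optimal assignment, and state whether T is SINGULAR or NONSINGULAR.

σ = (0, 1, 2): 1 + (-8) + 10 = 3
σ = (0, 2, 1): 1 + 14 + 1 = 16
σ = (1, 0, 2): 11 + (-6) + 10 = 15
σ = (1, 2, 0): 11 + 14 + 20 = 45
σ = (2, 0, 1): 28 + (-6) + 1 = 23
σ = (2, 1, 0): 28 + (-8) + 20 = 40
Optimal value attained by: σ = (0, 1, 2).
Answer: det⊕(T) = 3; verdict: NONSINGULAR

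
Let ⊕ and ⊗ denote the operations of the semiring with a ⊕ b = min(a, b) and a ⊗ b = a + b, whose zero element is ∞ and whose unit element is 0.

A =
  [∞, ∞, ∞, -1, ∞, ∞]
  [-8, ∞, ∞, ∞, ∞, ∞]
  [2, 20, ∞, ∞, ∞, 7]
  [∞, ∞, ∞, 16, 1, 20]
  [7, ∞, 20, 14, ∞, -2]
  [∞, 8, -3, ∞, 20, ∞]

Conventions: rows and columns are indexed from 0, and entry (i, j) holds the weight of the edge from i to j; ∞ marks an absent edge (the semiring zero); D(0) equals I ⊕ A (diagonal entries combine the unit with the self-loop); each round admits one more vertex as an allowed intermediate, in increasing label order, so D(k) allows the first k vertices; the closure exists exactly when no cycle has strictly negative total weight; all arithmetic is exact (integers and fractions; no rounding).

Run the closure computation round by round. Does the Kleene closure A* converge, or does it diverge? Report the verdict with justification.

D(0):
  [0, ∞, ∞, -1, ∞, ∞]
  [-8, 0, ∞, ∞, ∞, ∞]
  [2, 20, 0, ∞, ∞, 7]
  [∞, ∞, ∞, 0, 1, 20]
  [7, ∞, 20, 14, 0, -2]
  [∞, 8, -3, ∞, 20, 0]
D(1):
  [0, ∞, ∞, -1, ∞, ∞]
  [-8, 0, ∞, -9, ∞, ∞]
  [2, 20, 0, 1, ∞, 7]
  [∞, ∞, ∞, 0, 1, 20]
  [7, ∞, 20, 6, 0, -2]
  [∞, 8, -3, ∞, 20, 0]
D(2):
  [0, ∞, ∞, -1, ∞, ∞]
  [-8, 0, ∞, -9, ∞, ∞]
  [2, 20, 0, 1, ∞, 7]
  [∞, ∞, ∞, 0, 1, 20]
  [7, ∞, 20, 6, 0, -2]
  [0, 8, -3, -1, 20, 0]
D(3):
  [0, ∞, ∞, -1, ∞, ∞]
  [-8, 0, ∞, -9, ∞, ∞]
  [2, 20, 0, 1, ∞, 7]
  [∞, ∞, ∞, 0, 1, 20]
  [7, 40, 20, 6, 0, -2]
  [-1, 8, -3, -2, 20, 0]
D(4):
  [0, ∞, ∞, -1, 0, 19]
  [-8, 0, ∞, -9, -8, 11]
  [2, 20, 0, 1, 2, 7]
  [∞, ∞, ∞, 0, 1, 20]
  [7, 40, 20, 6, 0, -2]
  [-1, 8, -3, -2, -1, 0]
Detection: at round 5, diagonal entry (5, 5) turns strictly negative.
Key observation: the cycle 5->1->0->3->4->5 has total weight 8 + (-8) + (-1) + 1 + (-2), which is strictly negative.
Answer: DIVERGES — negative cycle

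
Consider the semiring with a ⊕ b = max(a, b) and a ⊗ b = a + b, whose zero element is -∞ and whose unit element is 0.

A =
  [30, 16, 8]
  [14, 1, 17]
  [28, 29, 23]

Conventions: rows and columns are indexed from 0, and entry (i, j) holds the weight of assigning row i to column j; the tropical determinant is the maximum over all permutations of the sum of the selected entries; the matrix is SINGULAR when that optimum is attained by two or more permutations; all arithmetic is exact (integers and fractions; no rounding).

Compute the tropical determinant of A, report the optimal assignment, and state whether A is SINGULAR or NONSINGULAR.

σ = (0, 1, 2): 30 + 1 + 23 = 54
σ = (0, 2, 1): 30 + 17 + 29 = 76
σ = (1, 0, 2): 16 + 14 + 23 = 53
σ = (1, 2, 0): 16 + 17 + 28 = 61
σ = (2, 0, 1): 8 + 14 + 29 = 51
σ = (2, 1, 0): 8 + 1 + 28 = 37
Optimal value attained by: σ = (0, 2, 1).
Answer: det⊕(A) = 76; verdict: NONSINGULAR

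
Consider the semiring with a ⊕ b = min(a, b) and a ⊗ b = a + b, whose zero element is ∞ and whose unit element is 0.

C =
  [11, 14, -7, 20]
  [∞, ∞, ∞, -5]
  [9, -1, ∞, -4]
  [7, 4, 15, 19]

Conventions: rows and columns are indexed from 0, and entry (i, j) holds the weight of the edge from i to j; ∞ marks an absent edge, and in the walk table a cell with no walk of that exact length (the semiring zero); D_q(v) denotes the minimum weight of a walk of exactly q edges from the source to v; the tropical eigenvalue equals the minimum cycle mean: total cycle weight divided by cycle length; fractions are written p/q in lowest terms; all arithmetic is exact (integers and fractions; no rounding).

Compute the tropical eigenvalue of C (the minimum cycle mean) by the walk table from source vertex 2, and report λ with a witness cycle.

q=0: [∞, ∞, 0, ∞]
q=1: [9, -1, ∞, -4]
q=2: [3, 0, 2, -6]
q=3: [1, -2, -4, -5]
q=4: [2, -5, -6, -8]
Optimal cycle mean attained by: cycle 0->2->1->3->0, total (-7) + (-1) + (-5) + 7, length 4.
Answer: λ = -3/2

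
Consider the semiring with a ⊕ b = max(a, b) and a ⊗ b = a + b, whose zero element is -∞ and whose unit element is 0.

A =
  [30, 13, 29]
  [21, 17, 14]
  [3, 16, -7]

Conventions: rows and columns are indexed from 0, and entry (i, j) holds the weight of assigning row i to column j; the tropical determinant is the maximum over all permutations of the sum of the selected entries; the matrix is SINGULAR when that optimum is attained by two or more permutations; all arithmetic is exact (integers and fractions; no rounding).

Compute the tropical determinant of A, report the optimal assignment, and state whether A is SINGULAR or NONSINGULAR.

σ = (0, 1, 2): 30 + 17 + (-7) = 40
σ = (0, 2, 1): 30 + 14 + 16 = 60
σ = (1, 0, 2): 13 + 21 + (-7) = 27
σ = (1, 2, 0): 13 + 14 + 3 = 30
σ = (2, 0, 1): 29 + 21 + 16 = 66
σ = (2, 1, 0): 29 + 17 + 3 = 49
Optimal value attained by: σ = (2, 0, 1).
Answer: det⊕(A) = 66; verdict: NONSINGULAR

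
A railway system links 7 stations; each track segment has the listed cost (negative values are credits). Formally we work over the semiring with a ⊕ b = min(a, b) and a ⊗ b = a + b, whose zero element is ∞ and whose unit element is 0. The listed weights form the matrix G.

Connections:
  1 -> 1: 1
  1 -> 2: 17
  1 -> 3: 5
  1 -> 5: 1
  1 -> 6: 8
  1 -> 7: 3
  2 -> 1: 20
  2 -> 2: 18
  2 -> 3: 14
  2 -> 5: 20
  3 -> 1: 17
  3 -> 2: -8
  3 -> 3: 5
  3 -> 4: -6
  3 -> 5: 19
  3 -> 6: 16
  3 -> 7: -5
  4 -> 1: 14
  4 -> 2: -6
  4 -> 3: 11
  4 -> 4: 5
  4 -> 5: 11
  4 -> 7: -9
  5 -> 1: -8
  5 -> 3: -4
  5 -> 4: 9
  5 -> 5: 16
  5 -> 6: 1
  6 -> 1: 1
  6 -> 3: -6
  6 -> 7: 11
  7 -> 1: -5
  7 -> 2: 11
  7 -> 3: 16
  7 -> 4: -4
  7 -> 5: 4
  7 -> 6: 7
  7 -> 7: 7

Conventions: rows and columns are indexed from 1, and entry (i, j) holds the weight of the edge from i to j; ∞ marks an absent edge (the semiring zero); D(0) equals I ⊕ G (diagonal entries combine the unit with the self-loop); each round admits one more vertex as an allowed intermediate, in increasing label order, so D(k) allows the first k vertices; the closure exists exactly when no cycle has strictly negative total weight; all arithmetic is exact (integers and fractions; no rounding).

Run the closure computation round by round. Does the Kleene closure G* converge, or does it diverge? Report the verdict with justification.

D(0):
  [0, 17, 5, ∞, 1, 8, 3]
  [20, 0, 14, ∞, 20, ∞, ∞]
  [17, -8, 0, -6, 19, 16, -5]
  [14, -6, 11, 0, 11, ∞, -9]
  [-8, ∞, -4, 9, 0, 1, ∞]
  [1, ∞, -6, ∞, ∞, 0, 11]
  [-5, 11, 16, -4, 4, 7, 0]
Detection: at round 1, diagonal entry (5, 5) turns strictly negative.
Key observation: the cycle 5->1->5 has total weight (-8) + 1, which is strictly negative.
Answer: DIVERGES — negative cycle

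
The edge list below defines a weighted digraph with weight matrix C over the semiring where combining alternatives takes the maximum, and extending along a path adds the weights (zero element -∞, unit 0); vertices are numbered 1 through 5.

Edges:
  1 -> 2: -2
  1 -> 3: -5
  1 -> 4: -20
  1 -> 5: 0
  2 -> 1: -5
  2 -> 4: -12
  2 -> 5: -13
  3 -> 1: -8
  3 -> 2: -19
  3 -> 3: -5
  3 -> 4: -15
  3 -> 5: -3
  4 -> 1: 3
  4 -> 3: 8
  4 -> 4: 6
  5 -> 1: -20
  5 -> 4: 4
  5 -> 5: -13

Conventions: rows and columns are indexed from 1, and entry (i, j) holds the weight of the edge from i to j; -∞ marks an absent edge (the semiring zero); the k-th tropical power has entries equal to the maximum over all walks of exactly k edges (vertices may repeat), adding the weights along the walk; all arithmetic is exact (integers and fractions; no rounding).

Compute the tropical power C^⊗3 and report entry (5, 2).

C^⊗2:
  [-7, -24, -10, 4, -8]
  [-9, -7, -4, -6, -5]
  [-12, -10, -7, 1, -8]
  [9, 1, 14, 12, 5]
  [7, -22, 12, 10, -20]
C^⊗3:
  [7, -9, 12, 10, -7]
  [-3, -11, 2, 0, -7]
  [4, -14, 9, 7, -10]
  [15, 7, 20, 18, 11]
  [13, 5, 18, 16, 9]
Key observation: the optimum is the walk 5->4->1->2, with weight 4 + 3 + (-2) = 5.
Optimal value attained by: walk 5->4->1->2.
Answer: (C^⊗3)[5][2] = 5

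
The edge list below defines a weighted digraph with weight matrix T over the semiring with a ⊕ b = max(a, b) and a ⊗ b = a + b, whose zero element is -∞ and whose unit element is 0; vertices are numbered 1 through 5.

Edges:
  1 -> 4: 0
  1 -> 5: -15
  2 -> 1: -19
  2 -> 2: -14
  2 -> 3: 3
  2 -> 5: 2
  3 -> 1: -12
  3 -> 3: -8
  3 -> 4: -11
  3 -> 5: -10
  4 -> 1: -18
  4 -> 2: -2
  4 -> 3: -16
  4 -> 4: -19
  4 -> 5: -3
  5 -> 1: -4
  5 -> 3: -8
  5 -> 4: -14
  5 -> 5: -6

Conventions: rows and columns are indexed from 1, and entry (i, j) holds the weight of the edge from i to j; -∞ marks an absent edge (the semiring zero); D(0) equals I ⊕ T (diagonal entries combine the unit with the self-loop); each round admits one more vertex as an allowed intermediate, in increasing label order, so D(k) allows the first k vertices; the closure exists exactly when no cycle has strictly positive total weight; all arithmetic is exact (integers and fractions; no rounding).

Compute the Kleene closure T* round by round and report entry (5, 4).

D(0):
  [0, -∞, -∞, 0, -15]
  [-19, 0, 3, -∞, 2]
  [-12, -∞, 0, -11, -10]
  [-18, -2, -16, 0, -3]
  [-4, -∞, -8, -14, 0]
D(1):
  [0, -∞, -∞, 0, -15]
  [-19, 0, 3, -19, 2]
  [-12, -∞, 0, -11, -10]
  [-18, -2, -16, 0, -3]
  [-4, -∞, -8, -4, 0]
D(2):
  [0, -∞, -∞, 0, -15]
  [-19, 0, 3, -19, 2]
  [-12, -∞, 0, -11, -10]
  [-18, -2, 1, 0, 0]
  [-4, -∞, -8, -4, 0]
D(3):
  [0, -∞, -∞, 0, -15]
  [-9, 0, 3, -8, 2]
  [-12, -∞, 0, -11, -10]
  [-11, -2, 1, 0, 0]
  [-4, -∞, -8, -4, 0]
D(4):
  [0, -2, 1, 0, 0]
  [-9, 0, 3, -8, 2]
  [-12, -13, 0, -11, -10]
  [-11, -2, 1, 0, 0]
  [-4, -6, -3, -4, 0]
D(5):
  [0, -2, 1, 0, 0]
  [-2, 0, 3, -2, 2]
  [-12, -13, 0, -11, -10]
  [-4, -2, 1, 0, 0]
  [-4, -6, -3, -4, 0]
Answer: T*[5][4] = -4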